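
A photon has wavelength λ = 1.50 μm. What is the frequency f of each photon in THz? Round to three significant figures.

(c = 2.99792458 × 10^8 m/s.)
Convert to SI: λ = 1.50 μm = 1.50 × 10^-6 m.
For a photon f = c/λ, so f = 1.999 × 10^14 Hz.
Converting to THz: f = 199.9 THz ≈ 200 THz.

200 THz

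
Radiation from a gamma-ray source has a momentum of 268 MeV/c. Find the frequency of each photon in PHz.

6.48 × 10^7 PHz

Use h = 6.62607015 × 10^-34 J·s, c = 2.99792458 × 10^8 m/s, 1 eV = 1.602176634 × 10^-19 J.
Convert to SI: p = 268 MeV/c = 1.4323 × 10^-19 kg·m/s.
For a photon f = pc/h, so f = 6.480 × 10^22 Hz.
Converting to PHz: f = 6.480 × 10^7 PHz ≈ 6.48 × 10^7 PHz.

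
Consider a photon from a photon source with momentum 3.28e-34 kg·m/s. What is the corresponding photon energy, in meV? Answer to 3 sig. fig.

6.14e-4 meV

For a photon E = pc, so E = 9.833e-26 J.
Converting to meV: E = 6.137e-4 meV ≈ 6.14e-4 meV.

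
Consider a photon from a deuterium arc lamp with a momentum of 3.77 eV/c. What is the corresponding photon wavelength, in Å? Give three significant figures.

3290 Å

Take h = 6.62607015 × 10^-34 J·s, c = 2.99792458 × 10^8 m/s, 1 eV = 1.602176634 × 10^-19 J.
First convert: p = 3.77 eV/c = 2.0148 × 10^-27 kg·m/s.
Apply λ = h/p: λ = 3.289 × 10^-7 m.
Converting to Å: λ = 3289 Å ≈ 3290 Å.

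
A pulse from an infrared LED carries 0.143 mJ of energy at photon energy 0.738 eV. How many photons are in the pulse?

1.21·10^15 photons

Per-photon energy: E = 1.182·10^-19 J (from energy = 0.738 eV).
N = E_total / E_photon = 1.43·10^-4 J / 1.182·10^-19 J = 1.21·10^15.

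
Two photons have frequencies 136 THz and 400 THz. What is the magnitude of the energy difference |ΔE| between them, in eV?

Using E = hf: E₁ = 9.011 × 10^-20 J, E₂ = 2.650 × 10^-19 J.
|ΔE| = |9.011 × 10^-20 − 2.650 × 10^-19| = 1.75 × 10^-19 J = 1.09 eV.

1.09 eV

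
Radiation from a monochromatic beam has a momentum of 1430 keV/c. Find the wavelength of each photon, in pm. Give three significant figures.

(h = 6.62607015e-34 J·s, c = 2.99792458e8 m/s, 1 eV = 1.602176634e-19 J.)
Convert to SI: p = 1430 keV/c = 7.6423e-22 kg·m/s.
Since λ = h/p for a photon, λ = 8.670e-13 m.
Converting to pm: λ = 0.8670 pm ≈ 0.867 pm.

0.867 pm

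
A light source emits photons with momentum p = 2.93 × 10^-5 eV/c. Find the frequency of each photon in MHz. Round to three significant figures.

7080 MHz

In SI units: p = 2.93 × 10^-5 eV/c = 1.5659 × 10^-32 kg·m/s.
Apply f = pc/h: f = 7.085 × 10^9 Hz.
Converting to MHz: f = 7085 MHz ≈ 7080 MHz.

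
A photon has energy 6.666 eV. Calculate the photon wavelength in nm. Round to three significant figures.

First convert: E = 6.666 eV = 1.0680e-18 J.
For a photon λ = hc/E, so λ = 1.860e-7 m.
Converting to nm: λ = 186.0 nm ≈ 186 nm.

186 nm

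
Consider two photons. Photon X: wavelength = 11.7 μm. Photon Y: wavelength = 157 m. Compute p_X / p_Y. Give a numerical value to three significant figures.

p_X = 5.663 × 10^-29 kg·m/s (from wavelength = 11.7 μm, via p = h/λ).
p_Y = 4.220 × 10^-36 kg·m/s (from wavelength = 157 m, via p = h/λ).
Ratio = 5.663 × 10^-29 / 4.220 × 10^-36 = 1.34 × 10^7.

1.34 × 10^7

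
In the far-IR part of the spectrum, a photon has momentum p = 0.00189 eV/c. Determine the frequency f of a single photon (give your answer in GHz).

In SI units: p = 0.00189 eV/c = 1.0101 × 10^-30 kg·m/s.
For a photon f = pc/h, so f = 4.570 × 10^11 Hz.
Converting to GHz: f = 457.0 GHz ≈ 457 GHz.

457 GHz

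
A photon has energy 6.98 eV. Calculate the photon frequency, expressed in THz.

1690 THz

Use h = 6.62607015e-34 J·s, 1 eV = 1.602176634e-19 J.
Convert to SI: E = 6.98 eV = 1.1183e-18 J.
For a photon f = E/h, so f = 1.688e15 Hz.
Converting to THz: f = 1688 THz ≈ 1690 THz.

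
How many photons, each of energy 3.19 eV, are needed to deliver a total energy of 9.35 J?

Per-photon energy: E = 5.111 × 10^-19 J (from energy = 3.19 eV).
N = E_total / E_photon = 9.35 J / 5.111 × 10^-19 J = 1.83 × 10^19.

1.83 × 10^19 photons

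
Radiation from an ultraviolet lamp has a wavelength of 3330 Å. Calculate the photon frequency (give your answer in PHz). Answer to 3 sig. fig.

0.900 PHz

Use c = 2.99792458 × 10^8 m/s.
In SI units: λ = 3330 Å = 3.33 × 10^-7 m.
Since f = c/λ for a photon, f = 9.003 × 10^14 Hz.
Converting to PHz: f = 0.9003 PHz ≈ 0.900 PHz.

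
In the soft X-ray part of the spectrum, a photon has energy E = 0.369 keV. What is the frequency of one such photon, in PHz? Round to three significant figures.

89.2 PHz

Convert to SI: E = 0.369 keV = 5.9120e-17 J.
Apply f = E/h: f = 8.922e16 Hz.
Converting to PHz: f = 89.22 PHz ≈ 89.2 PHz.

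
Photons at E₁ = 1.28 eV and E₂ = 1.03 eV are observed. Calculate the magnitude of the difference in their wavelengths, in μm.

0.235 μm

Using λ = hc/E: λ₁ = 9.686e-7 m, λ₂ = 1.204e-6 m.
|Δλ| = |9.686e-7 − 1.204e-6| = 2.35e-7 m = 0.235 μm.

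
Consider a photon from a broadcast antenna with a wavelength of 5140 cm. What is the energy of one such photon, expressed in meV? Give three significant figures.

Convert to SI: λ = 5140 cm = 51.4 m.
For a photon E = hc/λ, so E = 3.865e-27 J.
Converting to meV: E = 2.412e-5 meV ≈ 2.41e-5 meV.

2.41e-5 meV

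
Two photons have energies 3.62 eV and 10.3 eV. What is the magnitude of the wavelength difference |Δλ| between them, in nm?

222 nm

Using λ = hc/E: λ₁ = 3.425·10^-7 m, λ₂ = 1.204·10^-7 m.
|Δλ| = |3.425·10^-7 − 1.204·10^-7| = 2.22·10^-7 m = 222 nm.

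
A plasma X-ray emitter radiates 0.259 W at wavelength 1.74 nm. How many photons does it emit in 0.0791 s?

Total energy: E_total = P·t = 0.259 × 0.0791 = 0.02049 J.
Per-photon energy: E = 1.142 × 10^-16 J.
N = E_total / E_photon = 1.79 × 10^14.

1.79 × 10^14 photons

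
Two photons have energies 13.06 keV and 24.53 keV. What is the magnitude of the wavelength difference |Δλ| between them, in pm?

Using λ = hc/E: λ₁ = 9.4934 × 10^-11 m, λ₂ = 5.0544 × 10^-11 m.
|Δλ| = |9.4934 × 10^-11 − 5.0544 × 10^-11| = 4.44 × 10^-11 m = 44.4 pm.

44.4 pm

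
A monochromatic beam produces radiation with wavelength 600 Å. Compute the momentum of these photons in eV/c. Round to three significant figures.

20.7 eV/c

Take h = 6.62607015e-34 J·s, c = 2.99792458e8 m/s, 1 eV = 1.602176634e-19 J.
First convert: λ = 600 Å = 6.0e-8 m.
The photon relation is p = h/λ, giving p = 1.104e-26 kg·m/s.
Converting to eV/c: p = 20.66 eV/c ≈ 20.7 eV/c.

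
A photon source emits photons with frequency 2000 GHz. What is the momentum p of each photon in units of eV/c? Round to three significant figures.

Take h = 6.62607015e-34 J·s, c = 2.99792458e8 m/s, 1 eV = 1.602176634e-19 J.
Convert to SI: f = 2000 GHz = 2.0e12 Hz.
Since p = hf/c for a photon, p = 4.420e-30 kg·m/s.
Converting to eV/c: p = 0.008271 eV/c ≈ 8.27e-3 eV/c.

8.27e-3 eV/c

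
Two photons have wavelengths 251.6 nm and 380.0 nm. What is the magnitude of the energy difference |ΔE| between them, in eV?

1.67 eV

Using E = hc/λ: E₁ = 7.8953 × 10^-19 J, E₂ = 5.2275 × 10^-19 J.
|ΔE| = |7.8953 × 10^-19 − 5.2275 × 10^-19| = 2.67 × 10^-19 J = 1.67 eV.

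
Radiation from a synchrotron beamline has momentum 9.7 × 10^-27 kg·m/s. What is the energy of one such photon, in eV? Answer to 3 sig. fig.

18.2 eV

The photon relation is E = pc, giving E = 2.908 × 10^-18 J.
Converting to eV: E = 18.15 eV ≈ 18.2 eV.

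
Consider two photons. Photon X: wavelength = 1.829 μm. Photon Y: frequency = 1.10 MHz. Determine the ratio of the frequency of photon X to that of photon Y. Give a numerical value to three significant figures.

f_X = 1.639e14 Hz (from wavelength = 1.829 μm, via f = c/λ).
f_Y = 1.100e6 Hz (from frequency = 1.10 MHz, via f given directly).
Ratio = 1.639e14 / 1.100e6 = 1.49e8.

1.49e8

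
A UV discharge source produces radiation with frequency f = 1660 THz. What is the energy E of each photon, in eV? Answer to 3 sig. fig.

(h = 6.62607015 × 10^-34 J·s, 1 eV = 1.602176634 × 10^-19 J.)
Convert to SI: f = 1660 THz = 1.66 × 10^15 Hz.
For a photon E = hf, so E = 1.100 × 10^-18 J.
Converting to eV: E = 6.865 eV ≈ 6.87 eV.

6.87 eV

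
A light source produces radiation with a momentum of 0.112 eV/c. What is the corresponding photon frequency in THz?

27.1 THz

Use h = 6.62607015 × 10^-34 J·s, c = 2.99792458 × 10^8 m/s, 1 eV = 1.602176634 × 10^-19 J.
In SI units: p = 0.112 eV/c = 5.9856 × 10^-29 kg·m/s.
Apply f = pc/h: f = 2.708 × 10^13 Hz.
Converting to THz: f = 27.08 THz ≈ 27.1 THz.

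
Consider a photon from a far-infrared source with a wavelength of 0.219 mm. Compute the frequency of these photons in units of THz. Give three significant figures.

First convert: λ = 0.219 mm = 2.19e-4 m.
Since f = c/λ for a photon, f = 1.369e12 Hz.
Converting to THz: f = 1.369 THz ≈ 1.37 THz.

1.37 THz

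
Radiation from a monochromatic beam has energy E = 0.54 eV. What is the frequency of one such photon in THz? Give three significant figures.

Convert to SI: E = 0.54 eV = 8.6518·10^-20 J.
The photon relation is f = E/h, giving f = 1.306·10^14 Hz.
Converting to THz: f = 130.6 THz ≈ 131 THz.

131 THz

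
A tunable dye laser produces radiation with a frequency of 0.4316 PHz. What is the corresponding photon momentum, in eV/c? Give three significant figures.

1.78 eV/c

Use h = 6.62607015 × 10^-34 J·s, c = 2.99792458 × 10^8 m/s, 1 eV = 1.602176634 × 10^-19 J.
In SI units: f = 0.4316 PHz = 4.316 × 10^14 Hz.
Since p = hf/c for a photon, p = 9.539 × 10^-28 kg·m/s.
Converting to eV/c: p = 1.785 eV/c ≈ 1.78 eV/c.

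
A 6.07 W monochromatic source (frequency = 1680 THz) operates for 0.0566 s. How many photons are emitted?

Total energy: E_total = P·t = 6.07 × 0.0566 = 0.3436 J.
Per-photon energy: E = 1.113e-18 J.
N = E_total / E_photon = 3.09e17.

3.09e17 photons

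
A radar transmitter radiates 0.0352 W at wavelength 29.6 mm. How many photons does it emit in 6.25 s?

Total energy: E_total = P·t = 0.0352 × 6.25 = 0.2200 J.
Per-photon energy: E = 6.711e-24 J.
N = E_total / E_photon = 3.28e22.

3.28e22 photons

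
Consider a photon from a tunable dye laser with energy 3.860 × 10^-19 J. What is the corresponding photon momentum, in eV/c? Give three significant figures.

(c = 2.99792458 × 10^8 m/s, 1 eV = 1.602176634 × 10^-19 J.)
For a photon p = E/c, so p = 1.288 × 10^-27 kg·m/s.
Converting to eV/c: p = 2.409 eV/c ≈ 2.41 eV/c.

2.41 eV/c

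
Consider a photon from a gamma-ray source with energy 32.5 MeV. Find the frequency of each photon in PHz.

7.86e6 PHz

First convert: E = 32.5 MeV = 5.2071e-12 J.
The photon relation is f = E/h, giving f = 7.858e21 Hz.
Converting to PHz: f = 7.858e6 PHz ≈ 7.86e6 PHz.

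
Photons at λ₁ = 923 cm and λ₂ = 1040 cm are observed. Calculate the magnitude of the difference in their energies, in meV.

1.51e-5 meV

Using E = hc/λ: E₁ = 2.152e-26 J, E₂ = 1.910e-26 J.
|ΔE| = |2.152e-26 − 1.910e-26| = 2.42e-27 J = 1.51e-5 meV.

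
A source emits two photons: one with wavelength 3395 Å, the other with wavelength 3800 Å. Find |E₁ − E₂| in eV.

0.389 eV

Using E = hc/λ: E₁ = 5.8511 × 10^-19 J, E₂ = 5.2275 × 10^-19 J.
|ΔE| = |5.8511 × 10^-19 − 5.2275 × 10^-19| = 6.24 × 10^-20 J = 0.389 eV.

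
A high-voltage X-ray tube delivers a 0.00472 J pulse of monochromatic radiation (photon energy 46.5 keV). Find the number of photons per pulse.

6.34 × 10^11 photons

Per-photon energy: E = 7.450 × 10^-15 J (from energy = 46.5 keV).
N = E_total / E_photon = 0.00472 J / 7.450 × 10^-15 J = 6.34 × 10^11.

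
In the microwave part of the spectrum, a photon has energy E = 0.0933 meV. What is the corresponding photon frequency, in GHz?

22.6 GHz

Take h = 6.62607015 × 10^-34 J·s, 1 eV = 1.602176634 × 10^-19 J.
First convert: E = 0.0933 meV = 1.4948 × 10^-23 J.
Since f = E/h for a photon, f = 2.256 × 10^10 Hz.
Converting to GHz: f = 22.56 GHz ≈ 22.6 GHz.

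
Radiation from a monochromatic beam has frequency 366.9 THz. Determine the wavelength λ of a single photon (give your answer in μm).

0.817 μm

(c = 2.99792458e8 m/s.)
Convert to SI: f = 366.9 THz = 3.669e14 Hz.
Apply λ = c/f: λ = 8.171e-7 m.
Converting to μm: λ = 0.8171 μm ≈ 0.817 μm.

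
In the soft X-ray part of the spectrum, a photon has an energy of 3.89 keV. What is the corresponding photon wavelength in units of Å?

Use h = 6.62607015e-34 J·s, c = 2.99792458e8 m/s, 1 eV = 1.602176634e-19 J.
First convert: E = 3.89 keV = 6.2325e-16 J.
Since λ = hc/E for a photon, λ = 3.187e-10 m.
Converting to Å: λ = 3.187 Å ≈ 3.19 Å.

3.19 Å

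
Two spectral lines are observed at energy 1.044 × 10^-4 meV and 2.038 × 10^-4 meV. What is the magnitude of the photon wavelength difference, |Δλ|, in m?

Using λ = hc/E: λ₁ = 11.876 m, λ₂ = 6.0836 m.
|Δλ| = |11.876 − 6.0836| = 5.79 m.

5.79 m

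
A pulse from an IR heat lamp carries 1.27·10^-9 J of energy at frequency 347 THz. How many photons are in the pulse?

Per-photon energy: E = 2.299·10^-19 J (from frequency = 347 THz).
N = E_total / E_photon = 1.27·10^-9 J / 2.299·10^-19 J = 5.52·10^9.

5.52·10^9 photons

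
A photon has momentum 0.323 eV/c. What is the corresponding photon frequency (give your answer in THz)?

Convert to SI: p = 0.323 eV/c = 1.7262 × 10^-28 kg·m/s.
The photon relation is f = pc/h, giving f = 7.810 × 10^13 Hz.
Converting to THz: f = 78.10 THz ≈ 78.1 THz.

78.1 THz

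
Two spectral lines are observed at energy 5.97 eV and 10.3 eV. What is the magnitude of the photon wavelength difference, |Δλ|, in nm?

87.3 nm

Using λ = hc/E: λ₁ = 2.077 × 10^-7 m, λ₂ = 1.204 × 10^-7 m.
|Δλ| = |2.077 × 10^-7 − 1.204 × 10^-7| = 8.73 × 10^-8 m = 87.3 nm.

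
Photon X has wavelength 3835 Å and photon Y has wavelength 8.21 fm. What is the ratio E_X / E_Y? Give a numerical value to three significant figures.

E_X = 5.180 × 10^-19 J (from wavelength = 3835 Å, via E = hc/λ).
E_Y = 2.420 × 10^-11 J (from wavelength = 8.21 fm, via E = hc/λ).
Ratio = 5.180 × 10^-19 / 2.420 × 10^-11 = 2.14 × 10^-8.

2.14 × 10^-8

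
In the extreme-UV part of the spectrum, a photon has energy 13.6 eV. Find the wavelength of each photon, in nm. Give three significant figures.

Take h = 6.62607015 × 10^-34 J·s, c = 2.99792458 × 10^8 m/s, 1 eV = 1.602176634 × 10^-19 J.
In SI units: E = 13.6 eV = 2.1790 × 10^-18 J.
For a photon λ = hc/E, so λ = 9.116 × 10^-8 m.
Converting to nm: λ = 91.16 nm ≈ 91.2 nm.

91.2 nm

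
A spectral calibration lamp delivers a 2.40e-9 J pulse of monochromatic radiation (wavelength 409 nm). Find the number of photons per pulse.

4.94e9 photons

Per-photon energy: E = 4.857e-19 J (from wavelength = 409 nm).
N = E_total / E_photon = 2.40e-9 J / 4.857e-19 J = 4.94e9.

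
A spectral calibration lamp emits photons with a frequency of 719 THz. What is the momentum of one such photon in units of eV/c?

Convert to SI: f = 719 THz = 7.19e14 Hz.
The photon relation is p = hf/c, giving p = 1.589e-27 kg·m/s.
Converting to eV/c: p = 2.974 eV/c ≈ 2.97 eV/c.

2.97 eV/c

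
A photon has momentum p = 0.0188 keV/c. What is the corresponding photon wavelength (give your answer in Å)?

Convert to SI: p = 0.0188 keV/c = 1.0047e-26 kg·m/s.
Apply λ = h/p: λ = 6.595e-8 m.
Converting to Å: λ = 659.5 Å ≈ 659 Å.

659 Å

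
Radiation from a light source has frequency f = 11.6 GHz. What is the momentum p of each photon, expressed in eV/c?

4.80 × 10^-5 eV/c

In SI units: f = 11.6 GHz = 1.16 × 10^10 Hz.
For a photon p = hf/c, so p = 2.564 × 10^-32 kg·m/s.
Converting to eV/c: p = 4.797 × 10^-5 eV/c ≈ 4.80 × 10^-5 eV/c.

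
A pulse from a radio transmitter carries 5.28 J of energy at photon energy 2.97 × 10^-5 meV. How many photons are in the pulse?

1.11 × 10^27 photons

Per-photon energy: E = 4.758 × 10^-27 J (from energy = 2.97 × 10^-5 meV).
N = E_total / E_photon = 5.28 J / 4.758 × 10^-27 J = 1.11 × 10^27.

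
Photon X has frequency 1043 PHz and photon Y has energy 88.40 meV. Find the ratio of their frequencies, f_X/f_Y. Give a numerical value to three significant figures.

f_X = 1.043e18 Hz (from frequency = 1043 PHz, via f given directly).
f_Y = 2.138e13 Hz (from energy = 88.40 meV, via f = E/h).
Ratio = 1.043e18 / 2.138e13 = 4.88e4.

4.88e4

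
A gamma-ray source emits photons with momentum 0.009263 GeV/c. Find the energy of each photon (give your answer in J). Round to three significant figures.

1.48 × 10^-12 J

Convert to SI: p = 0.009263 GeV/c = 4.9504 × 10^-21 kg·m/s.
The photon relation is E = pc, giving E = 1.484 × 10^-12 J.
So E ≈ 1.48 × 10^-12 J.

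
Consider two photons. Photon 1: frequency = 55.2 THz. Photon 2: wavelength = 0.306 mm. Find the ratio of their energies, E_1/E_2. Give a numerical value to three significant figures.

56.3

E_1 = 3.658e-20 J (from frequency = 55.2 THz, via E = hf).
E_2 = 6.492e-22 J (from wavelength = 0.306 mm, via E = hc/λ).
Ratio = 3.658e-20 / 6.492e-22 = 56.3.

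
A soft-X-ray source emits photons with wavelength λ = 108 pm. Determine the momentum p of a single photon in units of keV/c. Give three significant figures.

11.5 keV/c

Use h = 6.62607015e-34 J·s, c = 2.99792458e8 m/s, 1 eV = 1.602176634e-19 J.
First convert: λ = 108 pm = 1.08e-10 m.
Apply p = h/λ: p = 6.135e-24 kg·m/s.
Converting to keV/c: p = 11.48 keV/c ≈ 11.5 keV/c.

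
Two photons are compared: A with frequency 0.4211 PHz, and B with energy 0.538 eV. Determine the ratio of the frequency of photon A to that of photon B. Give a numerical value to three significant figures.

3.24

f_A = 4.211 × 10^14 Hz (from frequency = 0.4211 PHz, via f given directly).
f_B = 1.301 × 10^14 Hz (from energy = 0.538 eV, via f = E/h).
Ratio = 4.211 × 10^14 / 1.301 × 10^14 = 3.24.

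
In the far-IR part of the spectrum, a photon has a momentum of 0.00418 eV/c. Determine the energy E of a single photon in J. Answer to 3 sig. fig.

6.70e-22 J

Convert to SI: p = 0.00418 eV/c = 2.2339e-30 kg·m/s.
The photon relation is E = pc, giving E = 6.697e-22 J.
So E ≈ 6.70e-22 J.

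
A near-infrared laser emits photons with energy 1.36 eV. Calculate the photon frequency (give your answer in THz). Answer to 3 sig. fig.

Take h = 6.62607015 × 10^-34 J·s, 1 eV = 1.602176634 × 10^-19 J.
Convert to SI: E = 1.36 eV = 2.1790 × 10^-19 J.
Since f = E/h for a photon, f = 3.288 × 10^14 Hz.
Converting to THz: f = 328.8 THz ≈ 329 THz.

329 THz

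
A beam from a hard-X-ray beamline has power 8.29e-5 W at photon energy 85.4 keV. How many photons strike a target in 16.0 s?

Total energy: E_total = P·t = 8.29e-5 × 16.0 = 0.001326 J.
Per-photon energy: E = 1.368e-14 J.
N = E_total / E_photon = 9.69e10.

9.69e10 photons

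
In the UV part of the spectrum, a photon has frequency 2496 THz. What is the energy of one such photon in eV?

Use h = 6.62607015e-34 J·s, 1 eV = 1.602176634e-19 J.
In SI units: f = 2496 THz = 2.496e15 Hz.
Since E = hf for a photon, E = 1.654e-18 J.
Converting to eV: E = 10.32 eV ≈ 10.3 eV.

10.3 eV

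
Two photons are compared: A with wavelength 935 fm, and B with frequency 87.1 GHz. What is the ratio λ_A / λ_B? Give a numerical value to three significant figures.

λ_A = 9.350 × 10^-13 m (from wavelength = 935 fm, via λ given directly).
λ_B = 0.003442 m (from frequency = 87.1 GHz, via λ = c/f).
Ratio = 9.350 × 10^-13 / 0.003442 = 2.72 × 10^-10.

2.72 × 10^-10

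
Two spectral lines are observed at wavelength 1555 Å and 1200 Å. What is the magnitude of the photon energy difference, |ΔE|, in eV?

2.36 eV

Using E = hc/λ: E₁ = 1.2775e-18 J, E₂ = 1.6554e-18 J.
|ΔE| = |1.2775e-18 − 1.6554e-18| = 3.78e-19 J = 2.36 eV.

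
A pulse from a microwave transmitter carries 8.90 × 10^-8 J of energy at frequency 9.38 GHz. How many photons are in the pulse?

1.43 × 10^16 photons

Per-photon energy: E = 6.215 × 10^-24 J (from frequency = 9.38 GHz).
N = E_total / E_photon = 8.90 × 10^-8 J / 6.215 × 10^-24 J = 1.43 × 10^16.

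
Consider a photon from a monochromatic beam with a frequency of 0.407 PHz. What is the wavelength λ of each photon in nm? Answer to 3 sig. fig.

737 nm

In SI units: f = 0.407 PHz = 4.07 × 10^14 Hz.
For a photon λ = c/f, so λ = 7.366 × 10^-7 m.
Converting to nm: λ = 736.6 nm ≈ 737 nm.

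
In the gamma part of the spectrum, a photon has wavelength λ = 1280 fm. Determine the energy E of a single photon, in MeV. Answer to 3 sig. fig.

In SI units: λ = 1280 fm = 1.28e-12 m.
Apply E = hc/λ: E = 1.552e-13 J.
Converting to MeV: E = 0.9686 MeV ≈ 0.969 MeV.

0.969 MeV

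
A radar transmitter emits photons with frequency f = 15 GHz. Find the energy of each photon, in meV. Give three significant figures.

Take h = 6.62607015e-34 J·s, 1 eV = 1.602176634e-19 J.
Convert to SI: f = 15 GHz = 1.5e10 Hz.
For a photon E = hf, so E = 9.939e-24 J.
Converting to meV: E = 0.06204 meV ≈ 0.0620 meV.

0.0620 meV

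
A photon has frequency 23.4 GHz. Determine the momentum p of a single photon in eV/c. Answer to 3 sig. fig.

(h = 6.62607015 × 10^-34 J·s, c = 2.99792458 × 10^8 m/s, 1 eV = 1.602176634 × 10^-19 J.)
In SI units: f = 23.4 GHz = 2.34 × 10^10 Hz.
For a photon p = hf/c, so p = 5.172 × 10^-32 kg·m/s.
Converting to eV/c: p = 9.677 × 10^-5 eV/c ≈ 9.68 × 10^-5 eV/c.

9.68 × 10^-5 eV/c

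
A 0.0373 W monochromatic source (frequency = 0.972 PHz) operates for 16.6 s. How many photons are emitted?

Total energy: E_total = P·t = 0.0373 × 16.6 = 0.6192 J.
Per-photon energy: E = 6.441e-19 J.
N = E_total / E_photon = 9.61e17.

9.61e17 photons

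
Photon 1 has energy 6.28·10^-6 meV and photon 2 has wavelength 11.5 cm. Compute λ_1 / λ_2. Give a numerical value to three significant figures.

λ_1 = 197.4 m (from energy = 6.28·10^-6 meV, via λ = hc/E).
λ_2 = 0.1150 m (from wavelength = 11.5 cm, via λ given directly).
Ratio = 197.4 / 0.1150 = 1720.

1720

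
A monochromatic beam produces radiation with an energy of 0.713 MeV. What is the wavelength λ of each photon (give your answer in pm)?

1.74 pm

(h = 6.62607015·10^-34 J·s, c = 2.99792458·10^8 m/s, 1 eV = 1.602176634·10^-19 J.)
Convert to SI: E = 0.713 MeV = 1.1424·10^-13 J.
Apply λ = hc/E: λ = 1.739·10^-12 m.
Converting to pm: λ = 1.739 pm ≈ 1.74 pm.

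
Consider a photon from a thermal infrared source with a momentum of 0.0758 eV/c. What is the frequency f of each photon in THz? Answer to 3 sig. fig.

Use h = 6.62607015 × 10^-34 J·s, c = 2.99792458 × 10^8 m/s, 1 eV = 1.602176634 × 10^-19 J.
Convert to SI: p = 0.0758 eV/c = 4.0510 × 10^-29 kg·m/s.
Since f = pc/h for a photon, f = 1.833 × 10^13 Hz.
Converting to THz: f = 18.33 THz ≈ 18.3 THz.

18.3 THz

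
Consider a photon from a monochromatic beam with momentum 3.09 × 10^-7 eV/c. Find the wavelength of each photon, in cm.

401 cm

Use h = 6.62607015 × 10^-34 J·s, c = 2.99792458 × 10^8 m/s, 1 eV = 1.602176634 × 10^-19 J.
Convert to SI: p = 3.09 × 10^-7 eV/c = 1.6514 × 10^-34 kg·m/s.
Since λ = h/p for a photon, λ = 4.012 m.
Converting to cm: λ = 401.2 cm ≈ 401 cm.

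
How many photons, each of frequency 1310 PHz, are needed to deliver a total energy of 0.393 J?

4.53e14 photons

Per-photon energy: E = 8.680e-16 J (from frequency = 1310 PHz).
N = E_total / E_photon = 0.393 J / 8.680e-16 J = 4.53e14.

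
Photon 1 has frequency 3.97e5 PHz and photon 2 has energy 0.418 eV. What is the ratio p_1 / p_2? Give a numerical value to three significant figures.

p_1 = 8.775e-22 kg·m/s (from frequency = 3.97e5 PHz, via p = hf/c).
p_2 = 2.234e-28 kg·m/s (from energy = 0.418 eV, via p = E/c).
Ratio = 8.775e-22 / 2.234e-28 = 3.93e6.

3.93e6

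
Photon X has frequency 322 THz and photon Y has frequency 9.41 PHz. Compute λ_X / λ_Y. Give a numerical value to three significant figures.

29.2

λ_X = 9.310·10^-7 m (from frequency = 322 THz, via λ = c/f).
λ_Y = 3.186·10^-8 m (from frequency = 9.41 PHz, via λ = c/f).
Ratio = 9.310·10^-7 / 3.186·10^-8 = 29.2.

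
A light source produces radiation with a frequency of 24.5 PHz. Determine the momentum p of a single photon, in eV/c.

101 eV/c

Use h = 6.62607015 × 10^-34 J·s, c = 2.99792458 × 10^8 m/s, 1 eV = 1.602176634 × 10^-19 J.
First convert: f = 24.5 PHz = 2.45 × 10^16 Hz.
The photon relation is p = hf/c, giving p = 5.415 × 10^-26 kg·m/s.
Converting to eV/c: p = 101.3 eV/c ≈ 101 eV/c.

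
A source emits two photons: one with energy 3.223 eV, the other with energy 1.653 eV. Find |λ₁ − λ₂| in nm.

365 nm

Using λ = hc/E: λ₁ = 3.8469 × 10^-7 m, λ₂ = 7.5006 × 10^-7 m.
|Δλ| = |3.8469 × 10^-7 − 7.5006 × 10^-7| = 3.65 × 10^-7 m = 365 nm.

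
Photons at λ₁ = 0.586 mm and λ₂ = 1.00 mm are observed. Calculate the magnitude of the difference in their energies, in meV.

0.876 meV

Using E = hc/λ: E₁ = 3.390e-22 J, E₂ = 1.986e-22 J.
|ΔE| = |3.390e-22 − 1.986e-22| = 1.40e-22 J = 0.876 meV.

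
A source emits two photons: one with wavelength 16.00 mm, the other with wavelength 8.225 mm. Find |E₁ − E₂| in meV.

0.0733 meV

Using E = hc/λ: E₁ = 1.2415 × 10^-23 J, E₂ = 2.4151 × 10^-23 J.
|ΔE| = |1.2415 × 10^-23 − 2.4151 × 10^-23| = 1.17 × 10^-23 J = 0.0733 meV.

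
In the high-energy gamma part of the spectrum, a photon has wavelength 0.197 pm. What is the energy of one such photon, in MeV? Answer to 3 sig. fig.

6.29 MeV

(h = 6.62607015·10^-34 J·s, c = 2.99792458·10^8 m/s, 1 eV = 1.602176634·10^-19 J.)
First convert: λ = 0.197 pm = 1.97·10^-13 m.
Since E = hc/λ for a photon, E = 1.008·10^-12 J.
Converting to MeV: E = 6.294 MeV ≈ 6.29 MeV.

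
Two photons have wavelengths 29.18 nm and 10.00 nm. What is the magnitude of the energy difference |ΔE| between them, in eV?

81.5 eV

Using E = hc/λ: E₁ = 6.8076·10^-18 J, E₂ = 1.9864·10^-17 J.
|ΔE| = |6.8076·10^-18 − 1.9864·10^-17| = 1.31·10^-17 J = 81.5 eV.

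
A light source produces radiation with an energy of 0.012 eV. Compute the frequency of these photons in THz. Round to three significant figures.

Convert to SI: E = 0.012 eV = 1.9226·10^-21 J.
Apply f = E/h: f = 2.902·10^12 Hz.
Converting to THz: f = 2.902 THz ≈ 2.90 THz.

2.90 THz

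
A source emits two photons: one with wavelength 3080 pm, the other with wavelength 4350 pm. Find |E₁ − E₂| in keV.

Using E = hc/λ: E₁ = 6.449e-17 J, E₂ = 4.567e-17 J.
|ΔE| = |6.449e-17 − 4.567e-17| = 1.88e-17 J = 0.118 keV.

0.118 keV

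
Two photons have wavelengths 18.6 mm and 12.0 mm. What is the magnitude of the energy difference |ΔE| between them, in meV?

0.0367 meV

Using E = hc/λ: E₁ = 1.068 × 10^-23 J, E₂ = 1.655 × 10^-23 J.
|ΔE| = |1.068 × 10^-23 − 1.655 × 10^-23| = 5.87 × 10^-24 J = 0.0367 meV.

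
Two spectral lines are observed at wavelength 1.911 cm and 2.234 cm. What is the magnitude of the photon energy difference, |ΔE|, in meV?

9.38 × 10^-3 meV

Using E = hc/λ: E₁ = 1.0395 × 10^-23 J, E₂ = 8.8919 × 10^-24 J.
|ΔE| = |1.0395 × 10^-23 − 8.8919 × 10^-24| = 1.50 × 10^-24 J = 9.38 × 10^-3 meV.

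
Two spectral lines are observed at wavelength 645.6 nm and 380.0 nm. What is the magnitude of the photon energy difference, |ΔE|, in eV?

1.34 eV

Using E = hc/λ: E₁ = 3.0769e-19 J, E₂ = 5.2275e-19 J.
|ΔE| = |3.0769e-19 − 5.2275e-19| = 2.15e-19 J = 1.34 eV.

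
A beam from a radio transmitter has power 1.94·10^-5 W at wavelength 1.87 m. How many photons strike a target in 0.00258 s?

Total energy: E_total = P·t = 1.94·10^-5 × 0.00258 = 5.005·10^-8 J.
Per-photon energy: E = 1.062·10^-25 J.
N = E_total / E_photon = 4.71·10^17.

4.71·10^17 photons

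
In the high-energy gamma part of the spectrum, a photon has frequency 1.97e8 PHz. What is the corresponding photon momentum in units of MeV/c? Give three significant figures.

Convert to SI: f = 1.97e8 PHz = 1.97e23 Hz.
Apply p = hf/c: p = 4.354e-19 kg·m/s.
Converting to MeV/c: p = 814.7 MeV/c ≈ 815 MeV/c.

815 MeV/c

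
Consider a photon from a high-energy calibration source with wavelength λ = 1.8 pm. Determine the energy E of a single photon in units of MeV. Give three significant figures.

0.689 MeV

Take h = 6.62607015e-34 J·s, c = 2.99792458e8 m/s, 1 eV = 1.602176634e-19 J.
In SI units: λ = 1.8 pm = 1.8e-12 m.
Since E = hc/λ for a photon, E = 1.104e-13 J.
Converting to MeV: E = 0.6888 MeV ≈ 0.689 MeV.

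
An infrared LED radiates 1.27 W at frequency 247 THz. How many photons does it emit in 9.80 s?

Total energy: E_total = P·t = 1.27 × 9.80 = 12.45 J.
Per-photon energy: E = 1.637e-19 J.
N = E_total / E_photon = 7.60e19.

7.60e19 photons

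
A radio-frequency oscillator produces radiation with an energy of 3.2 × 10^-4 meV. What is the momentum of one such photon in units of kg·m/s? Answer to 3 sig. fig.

1.71 × 10^-34 kg·m/s

First convert: E = 3.2 × 10^-4 meV = 5.1270 × 10^-26 J.
Since p = E/c for a photon, p = 1.710 × 10^-34 kg·m/s.
So p ≈ 1.71 × 10^-34 kg·m/s.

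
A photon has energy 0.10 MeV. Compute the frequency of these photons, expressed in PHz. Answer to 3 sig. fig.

Take h = 6.62607015·10^-34 J·s, 1 eV = 1.602176634·10^-19 J.
In SI units: E = 0.10 MeV = 1.6022·10^-14 J.
The photon relation is f = E/h, giving f = 2.418·10^19 Hz.
Converting to PHz: f = 24180 PHz ≈ 2.42·10^4 PHz.

2.42·10^4 PHz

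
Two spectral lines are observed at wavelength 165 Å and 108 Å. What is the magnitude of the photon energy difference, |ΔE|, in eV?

39.7 eV

Using E = hc/λ: E₁ = 1.204·10^-17 J, E₂ = 1.839·10^-17 J.
|ΔE| = |1.204·10^-17 − 1.839·10^-17| = 6.35·10^-18 J = 39.7 eV.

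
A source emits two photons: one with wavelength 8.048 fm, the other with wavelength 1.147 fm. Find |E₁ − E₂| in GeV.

Using E = hc/λ: E₁ = 2.4682 × 10^-11 J, E₂ = 1.7319 × 10^-10 J.
|ΔE| = |2.4682 × 10^-11 − 1.7319 × 10^-10| = 1.49 × 10^-10 J = 0.927 GeV.

0.927 GeV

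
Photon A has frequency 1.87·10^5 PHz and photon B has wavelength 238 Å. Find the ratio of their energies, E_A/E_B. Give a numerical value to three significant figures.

E_A = 1.239·10^-13 J (from frequency = 1.87·10^5 PHz, via E = hf).
E_B = 8.346·10^-18 J (from wavelength = 238 Å, via E = hc/λ).
Ratio = 1.239·10^-13 / 8.346·10^-18 = 1.48·10^4.

1.48·10^4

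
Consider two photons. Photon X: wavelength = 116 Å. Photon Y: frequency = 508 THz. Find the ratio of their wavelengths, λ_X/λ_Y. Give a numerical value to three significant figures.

λ_X = 1.160 × 10^-8 m (from wavelength = 116 Å, via λ given directly).
λ_Y = 5.901 × 10^-7 m (from frequency = 508 THz, via λ = c/f).
Ratio = 1.160 × 10^-8 / 5.901 × 10^-7 = 0.0197.

0.0197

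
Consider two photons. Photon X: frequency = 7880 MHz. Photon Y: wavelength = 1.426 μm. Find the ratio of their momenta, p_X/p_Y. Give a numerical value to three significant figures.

3.75 × 10^-5

p_X = 1.742 × 10^-32 kg·m/s (from frequency = 7880 MHz, via p = hf/c).
p_Y = 4.647 × 10^-28 kg·m/s (from wavelength = 1.426 μm, via p = h/λ).
Ratio = 1.742 × 10^-32 / 4.647 × 10^-28 = 3.75 × 10^-5.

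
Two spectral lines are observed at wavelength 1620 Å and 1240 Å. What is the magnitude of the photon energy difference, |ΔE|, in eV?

Using E = hc/λ: E₁ = 1.226e-18 J, E₂ = 1.602e-18 J.
|ΔE| = |1.226e-18 − 1.602e-18| = 3.76e-19 J = 2.35 eV.

2.35 eV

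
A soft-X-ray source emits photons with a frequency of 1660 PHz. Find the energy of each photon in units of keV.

Take h = 6.62607015 × 10^-34 J·s, 1 eV = 1.602176634 × 10^-19 J.
Convert to SI: f = 1660 PHz = 1.66 × 10^18 Hz.
For a photon E = hf, so E = 1.100 × 10^-15 J.
Converting to keV: E = 6.865 keV ≈ 6.87 keV.

6.87 keV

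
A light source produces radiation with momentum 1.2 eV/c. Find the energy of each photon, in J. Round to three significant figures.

Convert to SI: p = 1.2 eV/c = 6.4131e-28 kg·m/s.
Apply E = pc: E = 1.923e-19 J.
So E ≈ 1.92e-19 J.

1.92e-19 J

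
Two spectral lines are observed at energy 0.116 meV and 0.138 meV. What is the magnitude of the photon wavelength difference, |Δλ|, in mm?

Using λ = hc/E: λ₁ = 0.01069 m, λ₂ = 0.008984 m.
|Δλ| = |0.01069 − 0.008984| = 0.00170 m = 1.70 mm.

1.70 mm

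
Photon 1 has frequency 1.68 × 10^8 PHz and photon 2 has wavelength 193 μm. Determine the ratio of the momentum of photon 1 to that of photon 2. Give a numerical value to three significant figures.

p_1 = 3.713 × 10^-19 kg·m/s (from frequency = 1.68 × 10^8 PHz, via p = hf/c).
p_2 = 3.433 × 10^-30 kg·m/s (from wavelength = 193 μm, via p = h/λ).
Ratio = 3.713 × 10^-19 / 3.433 × 10^-30 = 1.08 × 10^11.

1.08 × 10^11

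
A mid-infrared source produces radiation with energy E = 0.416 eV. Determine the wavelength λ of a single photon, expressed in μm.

2.98 μm

Use h = 6.62607015 × 10^-34 J·s, c = 2.99792458 × 10^8 m/s, 1 eV = 1.602176634 × 10^-19 J.
First convert: E = 0.416 eV = 6.6651 × 10^-20 J.
For a photon λ = hc/E, so λ = 2.980 × 10^-6 m.
Converting to μm: λ = 2.980 μm ≈ 2.98 μm.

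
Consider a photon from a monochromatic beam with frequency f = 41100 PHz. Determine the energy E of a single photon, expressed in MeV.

Take h = 6.62607015·10^-34 J·s, 1 eV = 1.602176634·10^-19 J.
First convert: f = 41100 PHz = 4.11·10^19 Hz.
Since E = hf for a photon, E = 2.723·10^-14 J.
Converting to MeV: E = 0.1700 MeV ≈ 0.170 MeV.

0.170 MeV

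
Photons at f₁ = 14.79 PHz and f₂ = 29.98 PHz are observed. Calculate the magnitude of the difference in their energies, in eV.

62.8 eV

Using E = hf: E₁ = 9.8000 × 10^-18 J, E₂ = 1.9865 × 10^-17 J.
|ΔE| = |9.8000 × 10^-18 − 1.9865 × 10^-17| = 1.01 × 10^-17 J = 62.8 eV.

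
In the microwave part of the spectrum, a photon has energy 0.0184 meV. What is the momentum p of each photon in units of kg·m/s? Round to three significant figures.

In SI units: E = 0.0184 meV = 2.9480e-24 J.
Since p = E/c for a photon, p = 9.833e-33 kg·m/s.
So p ≈ 9.83e-33 kg·m/s.

9.83e-33 kg·m/s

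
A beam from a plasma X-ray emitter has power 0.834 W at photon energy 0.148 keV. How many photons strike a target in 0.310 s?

Total energy: E_total = P·t = 0.834 × 0.310 = 0.2585 J.
Per-photon energy: E = 2.371e-17 J.
N = E_total / E_photon = 1.09e16.

1.09e16 photons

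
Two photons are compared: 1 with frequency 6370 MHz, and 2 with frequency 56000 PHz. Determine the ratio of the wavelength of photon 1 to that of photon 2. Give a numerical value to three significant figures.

λ_1 = 0.04706 m (from frequency = 6370 MHz, via λ = c/f).
λ_2 = 5.353 × 10^-12 m (from frequency = 56000 PHz, via λ = c/f).
Ratio = 0.04706 / 5.353 × 10^-12 = 8.79 × 10^9.

8.79 × 10^9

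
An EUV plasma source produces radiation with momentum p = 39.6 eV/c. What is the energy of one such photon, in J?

(c = 2.99792458 × 10^8 m/s, 1 eV = 1.602176634 × 10^-19 J.)
In SI units: p = 39.6 eV/c = 2.1163 × 10^-26 kg·m/s.
Apply E = pc: E = 6.345 × 10^-18 J.
So E ≈ 6.34 × 10^-18 J.

6.34 × 10^-18 J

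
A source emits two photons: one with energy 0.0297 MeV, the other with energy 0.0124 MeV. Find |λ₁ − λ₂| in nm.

0.0582 nm

Using λ = hc/E: λ₁ = 4.175e-11 m, λ₂ = 9.999e-11 m.
|Δλ| = |4.175e-11 − 9.999e-11| = 5.82e-11 m = 0.0582 nm.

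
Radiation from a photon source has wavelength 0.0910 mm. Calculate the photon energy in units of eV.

0.0136 eV

(h = 6.62607015e-34 J·s, c = 2.99792458e8 m/s, 1 eV = 1.602176634e-19 J.)
First convert: λ = 0.0910 mm = 9.10e-5 m.
Apply E = hc/λ: E = 2.183e-21 J.
Converting to eV: E = 0.01362 eV ≈ 0.0136 eV.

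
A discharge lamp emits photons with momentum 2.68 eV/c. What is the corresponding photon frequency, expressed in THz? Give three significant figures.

648 THz

Convert to SI: p = 2.68 eV/c = 1.4323·10^-27 kg·m/s.
Apply f = pc/h: f = 6.480·10^14 Hz.
Converting to THz: f = 648.0 THz ≈ 648 THz.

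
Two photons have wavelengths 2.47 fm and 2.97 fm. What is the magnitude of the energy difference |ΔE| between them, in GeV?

0.0845 GeV

Using E = hc/λ: E₁ = 8.042·10^-11 J, E₂ = 6.688·10^-11 J.
|ΔE| = |8.042·10^-11 − 6.688·10^-11| = 1.35·10^-11 J = 0.0845 GeV.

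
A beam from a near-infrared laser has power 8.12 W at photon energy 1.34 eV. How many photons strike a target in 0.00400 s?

Total energy: E_total = P·t = 8.12 × 0.00400 = 0.03248 J.
Per-photon energy: E = 2.147e-19 J.
N = E_total / E_photon = 1.51e17.

1.51e17 photons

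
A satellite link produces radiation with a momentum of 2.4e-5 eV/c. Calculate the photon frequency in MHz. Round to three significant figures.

5800 MHz

In SI units: p = 2.4e-5 eV/c = 1.2826e-32 kg·m/s.
The photon relation is f = pc/h, giving f = 5.803e9 Hz.
Converting to MHz: f = 5803 MHz ≈ 5800 MHz.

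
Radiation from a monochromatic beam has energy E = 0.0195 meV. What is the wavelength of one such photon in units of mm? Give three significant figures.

63.6 mm

In SI units: E = 0.0195 meV = 3.1242 × 10^-24 J.
The photon relation is λ = hc/E, giving λ = 0.06358 m.
Converting to mm: λ = 63.58 mm ≈ 63.6 mm.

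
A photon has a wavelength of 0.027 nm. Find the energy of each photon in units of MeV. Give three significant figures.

0.0459 MeV

Take h = 6.62607015e-34 J·s, c = 2.99792458e8 m/s, 1 eV = 1.602176634e-19 J.
In SI units: λ = 0.027 nm = 2.7e-11 m.
The photon relation is E = hc/λ, giving E = 7.357e-15 J.
Converting to MeV: E = 0.04592 MeV ≈ 0.0459 MeV.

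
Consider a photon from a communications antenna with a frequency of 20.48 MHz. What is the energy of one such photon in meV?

Convert to SI: f = 20.48 MHz = 2.048 × 10^7 Hz.
For a photon E = hf, so E = 1.357 × 10^-26 J.
Converting to meV: E = 8.470 × 10^-5 meV ≈ 8.47 × 10^-5 meV.

8.47 × 10^-5 meV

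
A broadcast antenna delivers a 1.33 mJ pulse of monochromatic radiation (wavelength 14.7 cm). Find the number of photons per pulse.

9.84·10^20 photons

Per-photon energy: E = 1.351·10^-24 J (from wavelength = 14.7 cm).
N = E_total / E_photon = 0.00133 J / 1.351·10^-24 J = 9.84·10^20.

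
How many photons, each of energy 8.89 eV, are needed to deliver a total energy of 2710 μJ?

Per-photon energy: E = 1.424 × 10^-18 J (from energy = 8.89 eV).
N = E_total / E_photon = 0.00271 J / 1.424 × 10^-18 J = 1.90 × 10^15.

1.90 × 10^15 photons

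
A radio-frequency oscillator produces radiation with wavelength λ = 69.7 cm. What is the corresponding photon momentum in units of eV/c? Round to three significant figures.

1.78 × 10^-6 eV/c

First convert: λ = 69.7 cm = 0.697 m.
Since p = h/λ for a photon, p = 9.507 × 10^-34 kg·m/s.
Converting to eV/c: p = 1.779 × 10^-6 eV/c ≈ 1.78 × 10^-6 eV/c.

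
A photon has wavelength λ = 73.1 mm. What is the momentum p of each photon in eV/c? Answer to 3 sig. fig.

Take h = 6.62607015e-34 J·s, c = 2.99792458e8 m/s, 1 eV = 1.602176634e-19 J.
In SI units: λ = 73.1 mm = 0.0731 m.
The photon relation is p = h/λ, giving p = 9.064e-33 kg·m/s.
Converting to eV/c: p = 1.696e-5 eV/c ≈ 1.70e-5 eV/c.

1.70e-5 eV/c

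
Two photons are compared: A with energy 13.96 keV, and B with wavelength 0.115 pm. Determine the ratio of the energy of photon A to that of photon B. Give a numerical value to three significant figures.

1.29e-3

E_A = 2.237e-15 J (from energy = 13.96 keV, via E given directly).
E_B = 1.727e-12 J (from wavelength = 0.115 pm, via E = hc/λ).
Ratio = 2.237e-15 / 1.727e-12 = 1.29e-3.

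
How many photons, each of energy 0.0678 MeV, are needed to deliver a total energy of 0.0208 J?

Per-photon energy: E = 1.086e-14 J (from energy = 0.0678 MeV).
N = E_total / E_photon = 0.0208 J / 1.086e-14 J = 1.91e12.

1.91e12 photons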